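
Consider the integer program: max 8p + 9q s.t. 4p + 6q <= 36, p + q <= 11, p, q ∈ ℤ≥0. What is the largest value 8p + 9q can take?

72

(p,q)=(9,0): 4·9+6·0=36≤36, 1·9+1·0=9≤11, objective 72.
(p,q)=(8,0): 4·8+6·0=32≤36, 1·8+1·0=8≤11, objective 64.
No feasible integer point exceeds 72.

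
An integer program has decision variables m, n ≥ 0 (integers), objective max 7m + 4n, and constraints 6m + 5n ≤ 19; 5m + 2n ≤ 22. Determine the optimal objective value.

The continuous relaxation peaks at (3.17, 0) with value 22.17; rounding to a feasible lattice point costs some objective.
(m,n)=(3,0): 6·3+5·0=18≤19, 5·3+2·0=15≤22, objective 21.
(m,n)=(2,1): 6·2+5·1=17≤19, 5·2+2·1=12≤22, objective 18.
The best lattice point is (3,0), giving 21.

21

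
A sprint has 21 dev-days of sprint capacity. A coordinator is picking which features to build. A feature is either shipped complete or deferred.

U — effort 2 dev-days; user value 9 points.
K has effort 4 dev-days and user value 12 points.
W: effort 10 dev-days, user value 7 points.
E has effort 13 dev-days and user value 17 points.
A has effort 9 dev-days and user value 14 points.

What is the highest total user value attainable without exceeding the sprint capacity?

38

U + K + E: effort 2 + 4 + 13 = 19 ≤ 21, user value 9 + 12 + 17 = 38.
U + W + A: effort 2 + 10 + 9 = 21 ≤ 21, user value 9 + 7 + 14 = 30.
U + K + A: effort 2 + 4 + 9 = 15 ≤ 21, user value 9 + 12 + 14 = 35.
Best is U, K, and E with total user value 38.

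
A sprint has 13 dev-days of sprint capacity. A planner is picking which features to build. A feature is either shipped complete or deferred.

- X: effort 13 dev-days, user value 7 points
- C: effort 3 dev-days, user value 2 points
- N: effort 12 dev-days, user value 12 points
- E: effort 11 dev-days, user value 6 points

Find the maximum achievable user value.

N: effort 12 ≤ 13, user value 12.
X: effort 13 ≤ 13, user value 7.
Best is N with total user value 12.

12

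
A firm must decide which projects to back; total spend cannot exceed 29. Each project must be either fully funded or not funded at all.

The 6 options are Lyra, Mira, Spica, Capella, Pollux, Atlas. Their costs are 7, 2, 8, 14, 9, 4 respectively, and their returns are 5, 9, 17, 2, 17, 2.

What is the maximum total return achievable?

48

Allowing fractional choices, the relaxed optimum would be about 49.5, but projects are indivisible.
Mira + Spica + Pollux + Atlas: cost 2 + 8 + 9 + 4 = 23 ≤ 29, return 9 + 17 + 17 + 2 = 45.
Lyra + Mira + Spica + Pollux: cost 7 + 2 + 8 + 9 = 26 ≤ 29, return 5 + 9 + 17 + 17 = 48.
Best is Lyra, Mira, Spica, and Pollux with total return 48.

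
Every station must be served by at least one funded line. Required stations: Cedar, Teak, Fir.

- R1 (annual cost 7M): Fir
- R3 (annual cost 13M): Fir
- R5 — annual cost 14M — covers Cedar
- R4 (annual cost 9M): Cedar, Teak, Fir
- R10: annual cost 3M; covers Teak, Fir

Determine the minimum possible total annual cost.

This is an integer covering problem.
The greedy cost-per-new-station heuristic would pick R10 and R4 for 12, but a cheaper cover exists.
R4 alone covers Cedar, Teak, Fir — every station.
Total annual cost: 9.
No cover costs less than 9.

9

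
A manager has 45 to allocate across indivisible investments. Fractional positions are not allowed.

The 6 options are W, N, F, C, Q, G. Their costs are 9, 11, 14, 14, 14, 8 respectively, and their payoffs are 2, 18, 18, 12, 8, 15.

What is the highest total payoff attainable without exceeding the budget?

Allowing fractional choices, the relaxed optimum would be about 61.3, but investments are indivisible.
W + N + F + G: cost 9 + 11 + 14 + 8 = 42 ≤ 45, payoff 2 + 18 + 18 + 15 = 53.
N + F + G: cost 11 + 14 + 8 = 33 ≤ 45, payoff 18 + 18 + 15 = 51.
Best is W, N, F, and G with total payoff 53.

53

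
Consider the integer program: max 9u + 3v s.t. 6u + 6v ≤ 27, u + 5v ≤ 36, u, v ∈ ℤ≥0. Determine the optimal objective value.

The continuous relaxation peaks at (4.5, 0) with value 40.50; rounding to a feasible lattice point costs some objective.
(u,v)=(4,0): 6·4+6·0=24≤27, 1·4+5·0=4≤36, objective 36.
(u,v)=(3,1): 6·3+6·1=24≤27, 1·3+5·1=8≤36, objective 30.
No feasible integer point exceeds 36.

36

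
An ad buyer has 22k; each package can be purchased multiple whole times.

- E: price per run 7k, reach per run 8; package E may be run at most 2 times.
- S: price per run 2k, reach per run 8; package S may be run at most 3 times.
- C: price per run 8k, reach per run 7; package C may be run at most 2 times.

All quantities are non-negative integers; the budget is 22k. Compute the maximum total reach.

40

2×E and 3×S: price 20 ≤ 22, reach 2·8 + 3·8 = 40.
1×E, 3×S, and 1×C: price 21 ≤ 22, reach 1·8 + 3·8 + 1·7 = 39.
Best is 40.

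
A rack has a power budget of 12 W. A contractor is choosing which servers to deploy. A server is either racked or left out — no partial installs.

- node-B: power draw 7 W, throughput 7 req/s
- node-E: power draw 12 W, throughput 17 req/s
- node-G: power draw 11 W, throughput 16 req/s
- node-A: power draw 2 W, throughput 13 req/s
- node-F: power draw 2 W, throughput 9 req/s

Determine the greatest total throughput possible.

29

Allowing fractional choices, the relaxed optimum would be about 33.6, but servers are indivisible.
node-B + node-A + node-F: power draw 7 + 2 + 2 = 11 ≤ 12, throughput 7 + 13 + 9 = 29.
node-A + node-F: power draw 2 + 2 = 4 ≤ 12, throughput 13 + 9 = 22.
node-B + node-A: power draw 7 + 2 = 9 ≤ 12, throughput 7 + 13 = 20.
Best is node-B, node-A, and node-F with total throughput 29.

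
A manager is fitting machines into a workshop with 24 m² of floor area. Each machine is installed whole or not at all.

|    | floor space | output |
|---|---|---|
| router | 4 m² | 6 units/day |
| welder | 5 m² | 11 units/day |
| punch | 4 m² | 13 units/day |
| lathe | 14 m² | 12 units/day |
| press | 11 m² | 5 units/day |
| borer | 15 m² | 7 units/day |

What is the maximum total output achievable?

36

Take welder, punch, and lathe: floor space 5 + 4 + 14 = 23 ≤ 24, output 11 + 13 + 12 = 36.
No other feasible combination does better.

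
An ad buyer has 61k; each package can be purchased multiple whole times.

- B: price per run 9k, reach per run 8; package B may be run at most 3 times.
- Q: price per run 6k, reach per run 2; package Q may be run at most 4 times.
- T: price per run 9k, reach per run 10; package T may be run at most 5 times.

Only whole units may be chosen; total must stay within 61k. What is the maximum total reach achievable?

1×B, 1×Q, and 5×T: price 60 ≤ 61, reach 1·8 + 1·2 + 5·10 = 60.
1×B and 5×T: price 54 ≤ 61, reach 1·8 + 5·10 = 58.
Best is 60.

60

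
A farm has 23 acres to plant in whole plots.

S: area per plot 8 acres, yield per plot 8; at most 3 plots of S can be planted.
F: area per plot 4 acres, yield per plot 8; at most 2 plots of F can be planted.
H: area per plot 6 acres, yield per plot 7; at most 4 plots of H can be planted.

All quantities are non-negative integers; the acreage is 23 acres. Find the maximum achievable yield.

31

Take 1×S, 2×F, and 1×H: area 22 ≤ 23, yield 1·8 + 2·8 + 1·7 = 31.
F has the best ratio (8/4) and is taken to its limit of 2; remaining capacity is filled optimally with the others.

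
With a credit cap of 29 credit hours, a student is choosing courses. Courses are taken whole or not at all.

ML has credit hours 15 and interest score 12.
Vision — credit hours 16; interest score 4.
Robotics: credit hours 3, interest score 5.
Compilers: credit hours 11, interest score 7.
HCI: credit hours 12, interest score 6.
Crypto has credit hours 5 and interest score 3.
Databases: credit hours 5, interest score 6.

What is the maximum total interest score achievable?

26

This is an integer program with binary decision variables.
ML + Robotics + Crypto + Databases: credit hours 15 + 3 + 5 + 5 = 28 ≤ 29, interest score 12 + 5 + 3 + 6 = 26.
ML + Robotics + Compilers: credit hours 15 + 3 + 11 = 29 ≤ 29, interest score 12 + 5 + 7 = 24.
Best is ML, Robotics, Crypto, and Databases with total interest score 26.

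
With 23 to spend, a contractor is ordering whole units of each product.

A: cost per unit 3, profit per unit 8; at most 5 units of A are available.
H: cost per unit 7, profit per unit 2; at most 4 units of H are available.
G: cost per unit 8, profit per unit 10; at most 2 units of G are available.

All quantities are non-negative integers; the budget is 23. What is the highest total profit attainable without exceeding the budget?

50

5×A and 1×G: cost 23 ≤ 23, profit 5·8 + 1·10 = 50.
4×A and 1×G: cost 20 ≤ 23, profit 4·8 + 1·10 = 42.
Best is 50.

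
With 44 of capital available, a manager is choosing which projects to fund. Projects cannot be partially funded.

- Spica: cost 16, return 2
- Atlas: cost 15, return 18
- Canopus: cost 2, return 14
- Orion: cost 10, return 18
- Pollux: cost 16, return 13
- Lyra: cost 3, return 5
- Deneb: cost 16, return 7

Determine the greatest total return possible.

Atlas + Canopus + Orion + Deneb: cost 15 + 2 + 10 + 16 = 43 ≤ 44, return 18 + 14 + 18 + 7 = 57.
Atlas + Canopus + Orion + Pollux: cost 15 + 2 + 10 + 16 = 43 ≤ 44, return 18 + 14 + 18 + 13 = 63.
Atlas + Canopus + Orion + Lyra: cost 15 + 2 + 10 + 3 = 30 ≤ 44, return 18 + 14 + 18 + 5 = 55.
Best is Atlas, Canopus, Orion, and Pollux with total return 63.

63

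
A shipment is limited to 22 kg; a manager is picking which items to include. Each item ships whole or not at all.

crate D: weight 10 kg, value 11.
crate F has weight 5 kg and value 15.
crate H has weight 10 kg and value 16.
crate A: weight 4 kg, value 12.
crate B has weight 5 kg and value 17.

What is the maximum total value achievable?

Allowing fractional choices, the relaxed optimum would be about 56.8, but items are indivisible.
crate H + crate A + crate B: weight 10 + 4 + 5 = 19 ≤ 22, value 16 + 12 + 17 = 45.
crate F + crate A + crate B: weight 5 + 4 + 5 = 14 ≤ 22, value 15 + 12 + 17 = 44.
crate F + crate H + crate B: weight 5 + 10 + 5 = 20 ≤ 22, value 15 + 16 + 17 = 48.
Best is crate F, crate H, and crate B with total value 48.

48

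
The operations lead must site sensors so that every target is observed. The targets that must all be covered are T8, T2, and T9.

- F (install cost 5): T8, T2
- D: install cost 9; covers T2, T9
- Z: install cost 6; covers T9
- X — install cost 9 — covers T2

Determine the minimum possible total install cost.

11

Choose F and Z: together they cover T8, T2, T9 — every target.
Total install cost: 5 + 6 = 11.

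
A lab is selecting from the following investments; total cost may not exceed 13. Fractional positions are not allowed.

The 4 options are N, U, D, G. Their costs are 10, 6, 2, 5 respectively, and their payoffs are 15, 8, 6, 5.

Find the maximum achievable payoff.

Allowing fractional choices, the relaxed optimum would be about 22.3, but investments are indivisible.
U + D + G: cost 6 + 2 + 5 = 13 ≤ 13, payoff 8 + 6 + 5 = 19.
N + D: cost 10 + 2 = 12 ≤ 13, payoff 15 + 6 = 21.
Best is N and D with total payoff 21.

21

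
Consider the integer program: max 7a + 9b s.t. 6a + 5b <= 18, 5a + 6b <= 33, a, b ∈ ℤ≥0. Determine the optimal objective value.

(a,b)=(0,3): 6·0+5·3=15≤18, 5·0+6·3=18≤33, objective 27.
(a,b)=(1,2): 6·1+5·2=16≤18, 5·1+6·2=17≤33, objective 25.
(a,b)=(0,2): 6·0+5·2=10≤18, 5·0+6·2=12≤33, objective 18.
Maximum is 27 at (a,b)=(0,3).

27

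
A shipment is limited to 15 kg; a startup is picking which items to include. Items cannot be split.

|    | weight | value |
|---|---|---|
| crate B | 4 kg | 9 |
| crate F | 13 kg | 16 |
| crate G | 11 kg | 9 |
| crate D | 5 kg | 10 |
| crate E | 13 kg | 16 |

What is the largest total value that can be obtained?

crate B + crate G: weight 4 + 11 = 15 ≤ 15, value 9 + 9 = 18.
crate F: weight 13 ≤ 15, value 16.
crate B + crate D: weight 4 + 5 = 9 ≤ 15, value 9 + 10 = 19.
Best is crate B and crate D with total value 19.

19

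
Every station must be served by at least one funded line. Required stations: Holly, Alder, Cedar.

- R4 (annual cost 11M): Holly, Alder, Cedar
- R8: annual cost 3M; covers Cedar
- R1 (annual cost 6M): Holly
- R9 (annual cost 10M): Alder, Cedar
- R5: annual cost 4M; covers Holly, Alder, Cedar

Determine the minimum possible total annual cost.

4

R5 alone covers Holly, Alder, Cedar — every station.
Total annual cost: 4.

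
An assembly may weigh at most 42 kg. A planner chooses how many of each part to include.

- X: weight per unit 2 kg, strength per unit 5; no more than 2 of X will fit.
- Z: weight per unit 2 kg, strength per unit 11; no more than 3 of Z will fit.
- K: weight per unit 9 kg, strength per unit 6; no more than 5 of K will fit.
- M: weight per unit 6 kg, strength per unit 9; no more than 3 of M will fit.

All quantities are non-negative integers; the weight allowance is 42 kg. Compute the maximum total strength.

This is a bounded integer knapsack.
Take 2×X, 3×Z, 1×K, and 3×M: weight 37 ≤ 42, strength 2·5 + 3·11 + 1·6 + 3·9 = 76.
Z has the best ratio (11/2) and is taken to its limit of 3; remaining capacity is filled optimally with the others.

76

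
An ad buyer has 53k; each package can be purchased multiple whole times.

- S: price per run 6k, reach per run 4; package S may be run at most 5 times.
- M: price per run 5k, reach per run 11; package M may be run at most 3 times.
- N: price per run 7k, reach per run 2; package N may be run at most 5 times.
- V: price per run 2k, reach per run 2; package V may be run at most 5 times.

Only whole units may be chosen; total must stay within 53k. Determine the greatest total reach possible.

61

This is a bounded integer knapsack.
5×S, 3×M, and 4×V: price 53 ≤ 53, reach 5·4 + 3·11 + 4·2 = 61.
4×S, 3×M, and 5×V: price 49 ≤ 53, reach 4·4 + 3·11 + 5·2 = 59.
Best is 61.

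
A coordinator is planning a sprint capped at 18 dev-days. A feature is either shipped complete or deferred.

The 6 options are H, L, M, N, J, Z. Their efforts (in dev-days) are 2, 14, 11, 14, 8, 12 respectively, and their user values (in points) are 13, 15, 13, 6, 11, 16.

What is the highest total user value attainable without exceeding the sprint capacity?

29

Take H and Z: effort 2 + 12 = 14 ≤ 18, user value 13 + 16 = 29.
No other feasible combination does better.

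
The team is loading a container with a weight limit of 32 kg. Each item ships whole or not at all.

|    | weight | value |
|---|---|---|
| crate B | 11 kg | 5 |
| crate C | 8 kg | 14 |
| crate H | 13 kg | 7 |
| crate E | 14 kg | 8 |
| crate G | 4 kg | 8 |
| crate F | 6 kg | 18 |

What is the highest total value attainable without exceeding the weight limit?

This is a 0-1 knapsack instance.
crate C + crate E + crate G + crate F: weight 8 + 14 + 4 + 6 = 32 ≤ 32, value 14 + 8 + 8 + 18 = 48.
crate B + crate C + crate G + crate F: weight 11 + 8 + 4 + 6 = 29 ≤ 32, value 5 + 14 + 8 + 18 = 45.
crate C + crate H + crate G + crate F: weight 8 + 13 + 4 + 6 = 31 ≤ 32, value 14 + 7 + 8 + 18 = 47.
Best is crate C, crate E, crate G, and crate F with total value 48.

48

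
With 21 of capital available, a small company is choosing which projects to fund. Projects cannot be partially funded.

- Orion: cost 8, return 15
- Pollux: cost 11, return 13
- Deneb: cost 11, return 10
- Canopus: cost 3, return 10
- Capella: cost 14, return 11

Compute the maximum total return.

28

This is an integer program with binary decision variables.
Allowing fractional choices, the relaxed optimum would be about 36.8, but projects are indivisible.
Orion + Canopus: cost 8 + 3 = 11 ≤ 21, return 15 + 10 = 25.
Orion + Pollux: cost 8 + 11 = 19 ≤ 21, return 15 + 13 = 28.
Best is Orion and Pollux with total return 28.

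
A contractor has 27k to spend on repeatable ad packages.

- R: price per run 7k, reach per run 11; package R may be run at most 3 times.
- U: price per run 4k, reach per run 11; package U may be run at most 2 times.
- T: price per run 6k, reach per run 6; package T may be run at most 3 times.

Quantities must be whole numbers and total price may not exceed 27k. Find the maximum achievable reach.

45

U has the best ratio (11/4); taking only U gives at most 2×11 = 22 (stopped by the supply cap of 2).
Mixing does better — 1×R, 2×U, and 2×T: price 27 ≤ 27, reach 1·11 + 2·11 + 2·6 = 45.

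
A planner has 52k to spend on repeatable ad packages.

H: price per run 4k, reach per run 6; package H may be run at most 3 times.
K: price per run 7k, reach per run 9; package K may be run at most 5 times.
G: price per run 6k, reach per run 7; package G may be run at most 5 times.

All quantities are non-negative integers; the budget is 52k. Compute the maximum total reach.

3×H, 4×K, and 2×G: price 52 ≤ 52, reach 3·6 + 4·9 + 2·7 = 68.
3×H, 3×K, and 3×G: price 51 ≤ 52, reach 3·6 + 3·9 + 3·7 = 66.
Best is 68.

68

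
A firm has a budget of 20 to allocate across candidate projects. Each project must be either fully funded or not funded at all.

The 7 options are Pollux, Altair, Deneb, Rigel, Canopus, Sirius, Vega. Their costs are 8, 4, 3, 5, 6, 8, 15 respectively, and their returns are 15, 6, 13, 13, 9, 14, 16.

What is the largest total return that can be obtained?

47

Altair + Deneb + Rigel + Sirius: cost 4 + 3 + 5 + 8 = 20 ≤ 20, return 6 + 13 + 13 + 14 = 46.
Pollux + Altair + Deneb + Rigel: cost 8 + 4 + 3 + 5 = 20 ≤ 20, return 15 + 6 + 13 + 13 = 47.
Pollux + Deneb + Sirius: cost 8 + 3 + 8 = 19 ≤ 20, return 15 + 13 + 14 = 42.
Best is Pollux, Altair, Deneb, and Rigel with total return 47.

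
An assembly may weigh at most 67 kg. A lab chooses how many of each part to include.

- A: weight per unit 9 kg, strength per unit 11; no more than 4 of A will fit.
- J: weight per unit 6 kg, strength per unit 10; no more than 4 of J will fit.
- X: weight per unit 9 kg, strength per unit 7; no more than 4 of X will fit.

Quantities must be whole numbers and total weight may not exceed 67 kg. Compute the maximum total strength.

84

This is a bounded integer knapsack.
J has the best ratio (10/6); taking only J gives at most 4×10 = 40 (stopped by the supply cap of 4).
Mixing does better — 4×A and 4×J: weight 60 ≤ 67, strength 4·11 + 4·10 = 84.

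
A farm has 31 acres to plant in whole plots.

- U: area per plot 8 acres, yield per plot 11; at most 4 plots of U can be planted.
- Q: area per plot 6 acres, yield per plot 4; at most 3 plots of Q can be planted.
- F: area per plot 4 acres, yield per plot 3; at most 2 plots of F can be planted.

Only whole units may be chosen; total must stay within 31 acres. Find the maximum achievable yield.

U has the best ratio (11/8); taking only U gives at most 3×11 = 33 (stopped by the area limit).
Mixing does better — 3×U and 1×Q: area 30 ≤ 31, yield 3·11 + 1·4 = 37.

37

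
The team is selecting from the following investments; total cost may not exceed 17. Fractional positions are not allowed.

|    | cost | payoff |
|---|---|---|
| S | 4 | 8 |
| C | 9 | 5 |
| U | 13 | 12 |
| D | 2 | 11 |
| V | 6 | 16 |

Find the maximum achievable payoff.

35

Take S, D, and V: cost 4 + 2 + 6 = 12 ≤ 17, payoff 8 + 11 + 16 = 35.
No other feasible combination does better.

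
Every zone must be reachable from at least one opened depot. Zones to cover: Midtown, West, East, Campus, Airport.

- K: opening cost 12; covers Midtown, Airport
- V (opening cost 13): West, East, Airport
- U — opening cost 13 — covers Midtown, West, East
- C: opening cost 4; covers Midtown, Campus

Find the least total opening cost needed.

Choose V and C: together they cover Midtown, West, East, Campus, Airport — every zone.
Total opening cost: 13 + 4 = 17.

17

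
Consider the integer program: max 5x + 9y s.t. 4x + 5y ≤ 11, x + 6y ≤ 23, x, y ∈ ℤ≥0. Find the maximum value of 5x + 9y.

The continuous relaxation peaks at (0, 2.2) with value 19.80; rounding to a feasible lattice point costs some objective.
(x,y)=(0,2): 4·0+5·2=10≤11, 1·0+6·2=12≤23, objective 18.
(x,y)=(1,1): 4·1+5·1=9≤11, 1·1+6·1=7≤23, objective 14.
(x,y)=(0,1): 4·0+5·1=5≤11, 1·0+6·1=6≤23, objective 9.
Maximum is 18 at (x,y)=(0,2).

18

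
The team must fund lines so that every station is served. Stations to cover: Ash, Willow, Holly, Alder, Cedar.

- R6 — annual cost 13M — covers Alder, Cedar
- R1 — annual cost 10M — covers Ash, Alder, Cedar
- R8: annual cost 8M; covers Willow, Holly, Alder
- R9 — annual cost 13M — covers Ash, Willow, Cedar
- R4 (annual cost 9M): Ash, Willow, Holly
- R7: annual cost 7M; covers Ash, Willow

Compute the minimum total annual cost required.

This is a weighted set-cover instance.
Choose R1 and R8: together they cover Ash, Willow, Holly, Alder, Cedar — every station.
Total annual cost: 10 + 8 = 18.
No cover costs less than 18.

18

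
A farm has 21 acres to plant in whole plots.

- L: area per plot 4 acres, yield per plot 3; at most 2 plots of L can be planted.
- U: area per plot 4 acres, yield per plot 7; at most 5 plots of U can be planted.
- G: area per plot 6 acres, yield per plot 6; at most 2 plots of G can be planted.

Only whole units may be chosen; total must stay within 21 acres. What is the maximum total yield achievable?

35

1×L and 4×U: area 20 ≤ 21, yield 1·3 + 4·7 = 31.
5×U: area 20 ≤ 21, yield 5·7 = 35.
Best is 35.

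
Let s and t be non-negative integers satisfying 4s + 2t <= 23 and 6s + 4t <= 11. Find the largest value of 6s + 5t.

Relaxing integrality, the LP optimum is 13.75 at (s,t) = (0, 2.75), which is not an integer point.
(s,t)=(1,1) is feasible, giving 11.
(s,t)=(0,2) is feasible, giving 10.
(s,t)=(1,0) is feasible, giving 6.
Maximum is 11 at (s,t)=(1,1).

11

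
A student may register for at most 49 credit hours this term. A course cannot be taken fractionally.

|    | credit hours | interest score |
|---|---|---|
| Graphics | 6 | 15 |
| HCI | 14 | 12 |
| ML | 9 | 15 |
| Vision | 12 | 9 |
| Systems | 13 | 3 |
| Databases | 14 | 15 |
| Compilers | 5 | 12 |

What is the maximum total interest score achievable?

69

Take Graphics, HCI, ML, Databases, and Compilers: credit hours 6 + 14 + 9 + 14 + 5 = 48 ≤ 49, interest score 15 + 12 + 15 + 15 + 12 = 69.
No other feasible combination does better.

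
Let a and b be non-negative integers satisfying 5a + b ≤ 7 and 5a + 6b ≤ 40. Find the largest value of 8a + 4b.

24

The continuous relaxation peaks at (0.08, 6.6) with value 27.04; rounding to a feasible lattice point costs some objective.
(a,b)=(0,6): 5·0+1·6=6≤7, 5·0+6·6=36≤40, objective 24.
(a,b)=(0,5): 5·0+1·5=5≤7, 5·0+6·5=30≤40, objective 20.
No feasible integer point exceeds 24.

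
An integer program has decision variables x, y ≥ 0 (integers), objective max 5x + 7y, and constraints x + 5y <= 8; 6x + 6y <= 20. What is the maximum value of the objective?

The continuous relaxation peaks at (2.17, 1.17) with value 19.00; rounding to a feasible lattice point costs some objective.
(x,y)=(2,1): 1·2+5·1=7≤8, 6·2+6·1=18≤20, objective 17.
(x,y)=(3,0): 1·3+5·0=3≤8, 6·3+6·0=18≤20, objective 15.
No feasible integer point exceeds 17.

17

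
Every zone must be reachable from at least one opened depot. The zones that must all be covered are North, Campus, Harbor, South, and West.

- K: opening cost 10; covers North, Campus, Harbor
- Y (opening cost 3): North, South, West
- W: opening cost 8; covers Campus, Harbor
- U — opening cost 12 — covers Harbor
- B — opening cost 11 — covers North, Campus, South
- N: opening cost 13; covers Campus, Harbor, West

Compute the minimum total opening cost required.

Choose Y and W: together they cover North, Campus, Harbor, South, West — every zone.
Total opening cost: 3 + 8 = 11.
No cover costs less than 11.

11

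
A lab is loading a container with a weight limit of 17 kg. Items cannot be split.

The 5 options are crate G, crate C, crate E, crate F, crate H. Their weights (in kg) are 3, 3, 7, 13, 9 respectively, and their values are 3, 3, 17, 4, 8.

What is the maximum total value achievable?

25

Take crate E and crate H: weight 7 + 9 = 16 ≤ 17, value 17 + 8 = 25.
No other feasible combination does better.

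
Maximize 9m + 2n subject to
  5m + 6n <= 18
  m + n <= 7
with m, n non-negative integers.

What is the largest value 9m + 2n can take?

27

(m,n)=(3,0): 5·3+6·0=15≤18, 1·3+1·0=3≤7, objective 27.
(m,n)=(2,1): 5·2+6·1=16≤18, 1·2+1·1=3≤7, objective 20.
(m,n)=(2,0): 5·2+6·0=10≤18, 1·2+1·0=2≤7, objective 18.
Maximum is 27 at (m,n)=(3,0).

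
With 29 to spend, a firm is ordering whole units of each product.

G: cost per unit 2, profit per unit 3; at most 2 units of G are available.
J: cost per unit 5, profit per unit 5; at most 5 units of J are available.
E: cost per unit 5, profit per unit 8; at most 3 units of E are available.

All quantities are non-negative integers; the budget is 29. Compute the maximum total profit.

40

This is a bounded integer knapsack.
E has the best ratio (8/5); taking only E gives at most 3×8 = 24 (stopped by the supply cap of 3).
Mixing does better — 2×G, 2×J, and 3×E: cost 29 ≤ 29, profit 2·3 + 2·5 + 3·8 = 40.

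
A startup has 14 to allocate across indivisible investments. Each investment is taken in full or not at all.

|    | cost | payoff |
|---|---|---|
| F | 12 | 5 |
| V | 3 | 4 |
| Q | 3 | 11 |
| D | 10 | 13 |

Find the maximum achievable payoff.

Take Q and D: cost 3 + 10 = 13 ≤ 14, payoff 11 + 13 = 24.
No other feasible combination does better.

24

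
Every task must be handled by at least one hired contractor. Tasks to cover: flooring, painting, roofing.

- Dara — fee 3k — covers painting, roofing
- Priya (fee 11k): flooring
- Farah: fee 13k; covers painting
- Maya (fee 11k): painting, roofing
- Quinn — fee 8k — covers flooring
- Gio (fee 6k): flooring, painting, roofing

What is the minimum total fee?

6

Gio alone covers flooring, painting, roofing — every task.
Total fee: 6.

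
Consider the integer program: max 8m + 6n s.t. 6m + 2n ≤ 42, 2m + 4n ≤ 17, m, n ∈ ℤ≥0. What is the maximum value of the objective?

(m,n)=(7,0): 6·7+2·0=42≤42, 2·7+4·0=14≤17, objective 56.
(m,n)=(6,1): 6·6+2·1=38≤42, 2·6+4·1=16≤17, objective 54.
(m,n)=(6,0): 6·6+2·0=36≤42, 2·6+4·0=12≤17, objective 48.
(m,n)=(5,1): 6·5+2·1=32≤42, 2·5+4·1=14≤17, objective 46.
The best lattice point is (7,0), giving 56.

56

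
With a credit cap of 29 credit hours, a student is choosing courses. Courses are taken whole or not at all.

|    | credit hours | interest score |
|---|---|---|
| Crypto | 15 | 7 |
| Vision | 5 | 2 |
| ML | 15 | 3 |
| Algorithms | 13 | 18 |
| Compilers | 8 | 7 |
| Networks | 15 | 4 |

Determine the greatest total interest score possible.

27

This is an integer program with binary decision variables.
Algorithms + Compilers: credit hours 13 + 8 = 21 ≤ 29, interest score 18 + 7 = 25.
Crypto + Algorithms: credit hours 15 + 13 = 28 ≤ 29, interest score 7 + 18 = 25.
Vision + Algorithms + Compilers: credit hours 5 + 13 + 8 = 26 ≤ 29, interest score 2 + 18 + 7 = 27.
Best is Vision, Algorithms, and Compilers with total interest score 27.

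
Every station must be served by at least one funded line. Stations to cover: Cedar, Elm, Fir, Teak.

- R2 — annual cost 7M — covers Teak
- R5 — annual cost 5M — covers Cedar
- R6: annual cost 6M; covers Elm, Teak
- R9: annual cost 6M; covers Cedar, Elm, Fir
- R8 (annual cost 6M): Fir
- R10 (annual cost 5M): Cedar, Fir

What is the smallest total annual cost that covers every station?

The greedy cost-per-new-station heuristic would pick R9 and R6 for 12, but a cheaper cover exists.
Choose R6 and R10: together they cover Cedar, Elm, Fir, Teak — every station.
Total annual cost: 6 + 5 = 11.
No cover costs less than 11.

11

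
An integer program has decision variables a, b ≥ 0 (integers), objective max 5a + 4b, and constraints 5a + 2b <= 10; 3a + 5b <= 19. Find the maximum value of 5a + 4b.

13

Relaxing integrality, the LP optimum is 16.84 at (a,b) = (0.632, 3.42), which is not an integer point.
(a,b)=(1,2): 5·1+2·2=9≤10, 3·1+5·2=13≤19, objective 13.
(a,b)=(0,3): 5·0+2·3=6≤10, 3·0+5·3=15≤19, objective 12.
(a,b)=(1,1): 5·1+2·1=7≤10, 3·1+5·1=8≤19, objective 9.
The best lattice point is (1,2), giving 13.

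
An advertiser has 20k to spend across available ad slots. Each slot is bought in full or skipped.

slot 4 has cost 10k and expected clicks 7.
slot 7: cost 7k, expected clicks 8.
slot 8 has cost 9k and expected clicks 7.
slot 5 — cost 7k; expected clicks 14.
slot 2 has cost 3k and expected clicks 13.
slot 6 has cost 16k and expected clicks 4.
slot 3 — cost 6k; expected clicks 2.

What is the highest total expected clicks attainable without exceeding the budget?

35

Allowing fractional choices, the relaxed optimum would be about 37.3, but ad slots are indivisible.
slot 7 + slot 5 + slot 2: cost 7 + 7 + 3 = 17 ≤ 20, expected clicks 8 + 14 + 13 = 35.
slot 4 + slot 5 + slot 2: cost 10 + 7 + 3 = 20 ≤ 20, expected clicks 7 + 14 + 13 = 34.
slot 8 + slot 5 + slot 2: cost 9 + 7 + 3 = 19 ≤ 20, expected clicks 7 + 14 + 13 = 34.
Best is slot 7, slot 5, and slot 2 with total expected clicks 35.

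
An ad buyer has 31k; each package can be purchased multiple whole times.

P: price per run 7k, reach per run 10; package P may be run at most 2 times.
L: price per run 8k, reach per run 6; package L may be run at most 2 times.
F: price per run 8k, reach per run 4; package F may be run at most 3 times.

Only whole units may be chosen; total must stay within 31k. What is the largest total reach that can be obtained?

Take 2×P and 2×L: price 30 ≤ 31, reach 2·10 + 2·6 = 32.
P has the best ratio (10/7) and is taken to its limit of 2; remaining capacity is filled optimally with the others.

32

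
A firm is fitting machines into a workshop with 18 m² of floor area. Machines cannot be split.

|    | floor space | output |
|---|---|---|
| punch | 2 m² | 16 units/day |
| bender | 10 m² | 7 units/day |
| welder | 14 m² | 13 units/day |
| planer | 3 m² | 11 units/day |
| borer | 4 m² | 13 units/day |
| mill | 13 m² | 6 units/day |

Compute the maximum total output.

Allowing fractional choices, the relaxed optimum would be about 48.4, but machines are indivisible.
punch + planer + borer: floor space 2 + 3 + 4 = 9 ≤ 18, output 16 + 11 + 13 = 40.
punch + bender + borer: floor space 2 + 10 + 4 = 16 ≤ 18, output 16 + 7 + 13 = 36.
punch + bender + planer: floor space 2 + 10 + 3 = 15 ≤ 18, output 16 + 7 + 11 = 34.
Best is punch, planer, and borer with total output 40.

40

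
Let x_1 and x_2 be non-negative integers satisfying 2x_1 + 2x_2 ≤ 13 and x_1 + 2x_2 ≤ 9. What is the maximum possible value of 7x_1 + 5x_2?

Relaxing integrality, the LP optimum is 45.50 at (x_1,x_2) = (6.5, 0), which is not an integer point.
(x_1,x_2)=(6,0): 2·6+2·0=12≤13, 1·6+2·0=6≤9, objective 42.
(x_1,x_2)=(5,1): 2·5+2·1=12≤13, 1·5+2·1=7≤9, objective 40.
(x_1,x_2)=(5,0): 2·5+2·0=10≤13, 1·5+2·0=5≤9, objective 35.
Maximum is 42 at (x_1,x_2)=(6,0).

42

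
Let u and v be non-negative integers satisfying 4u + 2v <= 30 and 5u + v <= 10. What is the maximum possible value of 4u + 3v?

(u,v)=(0,10) is feasible, giving 30.
(u,v)=(0,9) is feasible, giving 27.
No feasible integer point exceeds 30.

30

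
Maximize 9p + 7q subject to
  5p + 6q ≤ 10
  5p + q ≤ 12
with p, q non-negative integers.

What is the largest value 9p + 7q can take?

18

(p,q)=(2,0): 5·2+6·0=10≤10, 5·2+1·0=10≤12, objective 18.
(p,q)=(1,0): 5·1+6·0=5≤10, 5·1+1·0=5≤12, objective 9.
No feasible integer point exceeds 18.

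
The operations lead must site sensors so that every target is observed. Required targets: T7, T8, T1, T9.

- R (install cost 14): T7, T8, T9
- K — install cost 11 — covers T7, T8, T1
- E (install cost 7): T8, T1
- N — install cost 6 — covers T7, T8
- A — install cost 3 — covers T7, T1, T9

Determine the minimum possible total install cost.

Choose N and A: together they cover T7, T8, T1, T9 — every target.
Total install cost: 6 + 3 = 9.
No cover costs less than 9.

9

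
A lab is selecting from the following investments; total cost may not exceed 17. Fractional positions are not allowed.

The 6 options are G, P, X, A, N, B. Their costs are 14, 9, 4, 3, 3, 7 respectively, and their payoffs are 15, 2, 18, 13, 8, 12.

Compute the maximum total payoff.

Take X, A, N, and B: cost 4 + 3 + 3 + 7 = 17 ≤ 17, payoff 18 + 13 + 8 + 12 = 51.
No other feasible combination does better.

51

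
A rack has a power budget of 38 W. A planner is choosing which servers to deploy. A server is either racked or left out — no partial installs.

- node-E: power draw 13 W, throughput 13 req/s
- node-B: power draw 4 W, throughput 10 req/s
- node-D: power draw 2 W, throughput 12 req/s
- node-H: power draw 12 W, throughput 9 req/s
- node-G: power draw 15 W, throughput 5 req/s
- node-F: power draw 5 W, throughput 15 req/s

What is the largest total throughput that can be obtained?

59

node-B + node-D + node-H + node-G + node-F: power draw 4 + 2 + 12 + 15 + 5 = 38 ≤ 38, throughput 10 + 12 + 9 + 5 + 15 = 51.
node-E + node-B + node-D + node-H + node-F: power draw 13 + 4 + 2 + 12 + 5 = 36 ≤ 38, throughput 13 + 10 + 12 + 9 + 15 = 59.
node-E + node-B + node-D + node-F: power draw 13 + 4 + 2 + 5 = 24 ≤ 38, throughput 13 + 10 + 12 + 15 = 50.
Best is node-E, node-B, node-D, node-H, and node-F with total throughput 59.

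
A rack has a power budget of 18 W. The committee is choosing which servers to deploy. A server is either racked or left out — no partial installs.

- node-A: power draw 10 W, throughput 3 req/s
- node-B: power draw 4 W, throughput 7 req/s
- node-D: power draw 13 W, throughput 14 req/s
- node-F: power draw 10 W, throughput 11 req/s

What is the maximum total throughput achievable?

21

Allowing fractional choices, the relaxed optimum would be about 22.3, but servers are indivisible.
node-B + node-F: power draw 4 + 10 = 14 ≤ 18, throughput 7 + 11 = 18.
node-D: power draw 13 ≤ 18, throughput 14.
node-B + node-D: power draw 4 + 13 = 17 ≤ 18, throughput 7 + 14 = 21.
Best is node-B and node-D with total throughput 21.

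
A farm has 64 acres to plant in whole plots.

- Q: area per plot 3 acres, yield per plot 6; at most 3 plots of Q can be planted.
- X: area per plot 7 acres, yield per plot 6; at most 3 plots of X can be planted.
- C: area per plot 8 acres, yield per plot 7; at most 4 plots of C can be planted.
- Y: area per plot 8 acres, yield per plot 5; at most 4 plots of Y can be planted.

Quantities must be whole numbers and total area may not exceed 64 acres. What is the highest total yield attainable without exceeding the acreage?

64

3×Q, 3×X, and 4×C: area 62 ≤ 64, yield 3·6 + 3·6 + 4·7 = 64.
3×Q, 2×X, 4×C, and 1×Y: area 63 ≤ 64, yield 3·6 + 2·6 + 4·7 + 1·5 = 63.
Best is 64.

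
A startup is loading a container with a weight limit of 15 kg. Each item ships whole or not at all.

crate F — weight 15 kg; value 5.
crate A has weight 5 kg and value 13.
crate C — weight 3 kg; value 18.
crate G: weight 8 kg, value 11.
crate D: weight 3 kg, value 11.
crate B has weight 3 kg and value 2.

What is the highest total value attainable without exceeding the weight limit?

Allowing fractional choices, the relaxed optimum would be about 47.5, but items are indivisible.
crate A + crate C + crate D: weight 5 + 3 + 3 = 11 ≤ 15, value 13 + 18 + 11 = 42.
crate A + crate C + crate D + crate B: weight 5 + 3 + 3 + 3 = 14 ≤ 15, value 13 + 18 + 11 + 2 = 44.
Best is crate A, crate C, crate D, and crate B with total value 44.

44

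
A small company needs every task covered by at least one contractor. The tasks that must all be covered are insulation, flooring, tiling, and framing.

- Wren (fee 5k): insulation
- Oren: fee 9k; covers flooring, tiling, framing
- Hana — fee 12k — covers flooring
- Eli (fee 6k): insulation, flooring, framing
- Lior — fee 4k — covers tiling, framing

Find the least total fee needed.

Choose Eli and Lior: together they cover insulation, flooring, tiling, framing — every task.
Total fee: 6 + 4 = 10.
No cover costs less than 10.

10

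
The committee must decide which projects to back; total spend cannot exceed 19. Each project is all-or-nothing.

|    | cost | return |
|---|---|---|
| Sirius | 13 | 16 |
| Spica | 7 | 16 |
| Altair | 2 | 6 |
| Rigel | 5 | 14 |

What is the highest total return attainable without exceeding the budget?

This is a 0-1 knapsack instance.
Take Spica, Altair, and Rigel: cost 7 + 2 + 5 = 14 ≤ 19, return 16 + 6 + 14 = 36.
No other feasible combination does better.

36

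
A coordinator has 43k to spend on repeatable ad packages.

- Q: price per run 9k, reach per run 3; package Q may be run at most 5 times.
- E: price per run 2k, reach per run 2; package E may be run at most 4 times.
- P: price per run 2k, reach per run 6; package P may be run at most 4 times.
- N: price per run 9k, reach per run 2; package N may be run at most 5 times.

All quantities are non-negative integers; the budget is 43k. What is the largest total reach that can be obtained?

2×Q, 4×E, 4×P, and 1×N: price 43 ≤ 43, reach 2·3 + 4·2 + 4·6 + 1·2 = 40.
3×Q, 4×E, and 4×P: price 43 ≤ 43, reach 3·3 + 4·2 + 4·6 = 41.
Best is 41.

41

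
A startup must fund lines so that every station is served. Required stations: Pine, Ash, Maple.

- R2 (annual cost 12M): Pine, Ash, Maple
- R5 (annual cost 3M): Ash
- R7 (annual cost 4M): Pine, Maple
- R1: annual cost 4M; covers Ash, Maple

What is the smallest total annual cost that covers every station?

Choose R5 and R7: together they cover Pine, Ash, Maple — every station.
Total annual cost: 3 + 4 = 7.
No cover costs less than 7.

7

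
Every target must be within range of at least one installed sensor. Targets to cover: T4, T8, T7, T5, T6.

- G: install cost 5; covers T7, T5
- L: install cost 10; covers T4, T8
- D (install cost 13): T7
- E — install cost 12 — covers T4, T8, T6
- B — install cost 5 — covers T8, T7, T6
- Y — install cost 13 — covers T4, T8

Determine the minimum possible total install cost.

17

This is an integer covering problem.
The greedy cost-per-new-target heuristic would pick B, G, and L for 20, but a cheaper cover exists.
Choose G and E: together they cover T4, T8, T7, T5, T6 — every target.
Total install cost: 5 + 12 = 17.
No cover costs less than 17.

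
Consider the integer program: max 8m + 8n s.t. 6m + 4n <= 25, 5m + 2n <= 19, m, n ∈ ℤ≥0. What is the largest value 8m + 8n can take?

(m,n)=(0,6): 6·0+4·6=24≤25, 5·0+2·6=12≤19, objective 48.
(m,n)=(0,5): 6·0+4·5=20≤25, 5·0+2·5=10≤19, objective 40.
No feasible integer point exceeds 48.

48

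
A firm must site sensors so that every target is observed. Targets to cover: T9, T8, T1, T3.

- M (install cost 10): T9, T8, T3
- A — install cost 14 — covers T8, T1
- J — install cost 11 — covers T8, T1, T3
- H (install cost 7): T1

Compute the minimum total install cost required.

This is a weighted set-cover instance.
Choose M and H: together they cover T9, T8, T1, T3 — every target.
Total install cost: 10 + 7 = 17.
No cover costs less than 17.

17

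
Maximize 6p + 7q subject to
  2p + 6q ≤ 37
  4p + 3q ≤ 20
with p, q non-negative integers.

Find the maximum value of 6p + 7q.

(p,q)=(0,6): 2·0+6·6=36≤37, 4·0+3·6=18≤20, objective 42.
(p,q)=(1,5): 2·1+6·5=32≤37, 4·1+3·5=19≤20, objective 41.
(p,q)=(0,5): 2·0+6·5=30≤37, 4·0+3·5=15≤20, objective 35.
Maximum is 42 at (p,q)=(0,6).

42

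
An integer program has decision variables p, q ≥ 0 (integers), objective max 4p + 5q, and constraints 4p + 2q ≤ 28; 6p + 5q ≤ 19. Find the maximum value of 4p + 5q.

15

The continuous relaxation peaks at (0, 3.8) with value 19.00; rounding to a feasible lattice point costs some objective.
(p,q)=(0,3): 4·0+2·3=6≤28, 6·0+5·3=15≤19, objective 15.
(p,q)=(1,2): 4·1+2·2=8≤28, 6·1+5·2=16≤19, objective 14.
The best lattice point is (0,3), giving 15.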